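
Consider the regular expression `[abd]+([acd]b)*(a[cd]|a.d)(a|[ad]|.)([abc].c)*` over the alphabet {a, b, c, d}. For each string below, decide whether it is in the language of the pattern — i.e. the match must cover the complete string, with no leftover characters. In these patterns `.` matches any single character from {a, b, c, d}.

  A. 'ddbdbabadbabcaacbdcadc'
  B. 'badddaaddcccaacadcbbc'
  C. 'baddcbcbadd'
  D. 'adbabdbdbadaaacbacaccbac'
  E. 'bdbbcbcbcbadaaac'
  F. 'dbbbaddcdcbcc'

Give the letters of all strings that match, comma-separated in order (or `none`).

A, B, C, D, E, F

A → match
B → match
C → match
D → match
E → match
F → match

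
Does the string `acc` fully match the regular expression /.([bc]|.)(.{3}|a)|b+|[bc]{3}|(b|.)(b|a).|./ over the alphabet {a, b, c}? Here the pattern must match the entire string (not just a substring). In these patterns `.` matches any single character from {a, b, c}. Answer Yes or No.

No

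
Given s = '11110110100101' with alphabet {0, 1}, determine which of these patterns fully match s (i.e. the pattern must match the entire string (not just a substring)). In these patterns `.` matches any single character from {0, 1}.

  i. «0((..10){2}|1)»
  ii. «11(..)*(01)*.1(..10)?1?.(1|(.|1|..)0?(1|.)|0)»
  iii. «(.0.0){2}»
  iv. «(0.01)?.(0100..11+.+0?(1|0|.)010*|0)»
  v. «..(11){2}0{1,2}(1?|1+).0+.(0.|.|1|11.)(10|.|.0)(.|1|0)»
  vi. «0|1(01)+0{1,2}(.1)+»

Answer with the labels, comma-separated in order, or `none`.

i → no match — must start with '0'
ii → match
iii → no match — must end with '0'
iv → no match
v → no match
vi → no match

ii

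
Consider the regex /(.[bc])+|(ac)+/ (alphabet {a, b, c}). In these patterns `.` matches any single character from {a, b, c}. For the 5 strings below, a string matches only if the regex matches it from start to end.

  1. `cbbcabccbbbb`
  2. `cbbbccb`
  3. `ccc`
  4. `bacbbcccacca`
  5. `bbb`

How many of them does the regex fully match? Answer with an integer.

1 → match
2 → no match
3 → no match
4 → no match
5 → no match
Total matched: 1

1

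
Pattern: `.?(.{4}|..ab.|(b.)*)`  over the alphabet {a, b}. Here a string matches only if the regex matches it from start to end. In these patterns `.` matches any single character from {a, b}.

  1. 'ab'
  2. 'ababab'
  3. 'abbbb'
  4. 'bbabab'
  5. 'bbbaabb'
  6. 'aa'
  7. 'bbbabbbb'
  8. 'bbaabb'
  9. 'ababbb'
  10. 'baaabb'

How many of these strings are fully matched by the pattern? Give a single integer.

4

1 → no match
2 → no match
3 → match
4 → no match
5 → no match
6 → no match
7 → match
8 → match
9 → no match
10 → match
Total matched: 4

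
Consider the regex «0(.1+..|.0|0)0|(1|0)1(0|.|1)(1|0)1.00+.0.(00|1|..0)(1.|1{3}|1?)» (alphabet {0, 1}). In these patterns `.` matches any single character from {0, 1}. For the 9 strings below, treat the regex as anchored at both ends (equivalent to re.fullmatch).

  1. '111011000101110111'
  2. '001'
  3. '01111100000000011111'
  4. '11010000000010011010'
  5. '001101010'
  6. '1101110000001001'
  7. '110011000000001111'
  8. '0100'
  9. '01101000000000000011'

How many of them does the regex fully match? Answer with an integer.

6

1 → match
2 → no match
3 → match
4 → no match
5 → no match
6 → match
7 → match
8 → match
9 → match
Total matched: 6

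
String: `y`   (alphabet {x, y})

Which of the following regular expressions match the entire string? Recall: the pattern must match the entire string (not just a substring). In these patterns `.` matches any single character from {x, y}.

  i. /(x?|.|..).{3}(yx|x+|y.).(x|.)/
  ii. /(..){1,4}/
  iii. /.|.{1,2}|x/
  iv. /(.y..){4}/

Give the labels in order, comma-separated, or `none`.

iii

i → no match
ii → no match
iii → match
iv → no match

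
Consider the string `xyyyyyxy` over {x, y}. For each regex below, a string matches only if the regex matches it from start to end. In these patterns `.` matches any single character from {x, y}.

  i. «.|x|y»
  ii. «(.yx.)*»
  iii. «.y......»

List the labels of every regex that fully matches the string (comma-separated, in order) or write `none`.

iii

i → no match
ii → no match
iii → match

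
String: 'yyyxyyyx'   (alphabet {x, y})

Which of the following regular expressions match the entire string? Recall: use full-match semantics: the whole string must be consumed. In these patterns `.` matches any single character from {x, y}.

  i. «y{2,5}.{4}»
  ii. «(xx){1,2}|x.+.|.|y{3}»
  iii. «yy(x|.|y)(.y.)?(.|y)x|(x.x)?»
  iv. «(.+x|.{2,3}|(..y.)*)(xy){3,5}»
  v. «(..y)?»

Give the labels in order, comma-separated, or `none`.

iii

i → no match
ii → no match
iii → match
iv → no match — must end with 'xy'
v → no match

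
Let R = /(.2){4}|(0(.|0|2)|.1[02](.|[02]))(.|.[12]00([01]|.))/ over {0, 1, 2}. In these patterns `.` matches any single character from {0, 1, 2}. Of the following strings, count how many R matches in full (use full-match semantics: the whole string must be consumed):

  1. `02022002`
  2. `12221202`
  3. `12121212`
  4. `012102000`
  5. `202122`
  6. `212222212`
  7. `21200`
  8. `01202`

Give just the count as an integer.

5

1 → no match
2 → match
3 → match
4 → match
5 → no match
6 → no match
7 → match
8 → match
Total matched: 5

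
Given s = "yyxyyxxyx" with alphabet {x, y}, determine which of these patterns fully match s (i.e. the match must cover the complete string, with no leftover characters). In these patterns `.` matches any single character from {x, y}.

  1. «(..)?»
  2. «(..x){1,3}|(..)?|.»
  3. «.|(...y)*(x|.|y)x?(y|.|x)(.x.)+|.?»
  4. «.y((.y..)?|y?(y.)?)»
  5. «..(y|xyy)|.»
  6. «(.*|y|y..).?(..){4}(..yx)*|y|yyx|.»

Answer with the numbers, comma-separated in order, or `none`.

2, 6

1 → no match
2 → match
3 → no match
4 → no match
5 → no match
6 → match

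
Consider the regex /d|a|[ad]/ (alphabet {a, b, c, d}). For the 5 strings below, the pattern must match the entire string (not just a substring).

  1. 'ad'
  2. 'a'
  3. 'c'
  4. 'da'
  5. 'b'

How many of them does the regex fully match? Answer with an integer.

1. 'ad' → no match
2. 'a' → match
3. 'c' → no match
4. 'da' → no match
5. 'b' → no match
Total matched: 1

1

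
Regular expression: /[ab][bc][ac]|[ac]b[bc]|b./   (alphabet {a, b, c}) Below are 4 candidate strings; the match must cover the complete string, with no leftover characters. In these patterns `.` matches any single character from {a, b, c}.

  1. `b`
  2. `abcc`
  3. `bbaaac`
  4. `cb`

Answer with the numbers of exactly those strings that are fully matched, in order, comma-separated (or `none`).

1 → no match
2 → no match
3 → no match
4 → no match

none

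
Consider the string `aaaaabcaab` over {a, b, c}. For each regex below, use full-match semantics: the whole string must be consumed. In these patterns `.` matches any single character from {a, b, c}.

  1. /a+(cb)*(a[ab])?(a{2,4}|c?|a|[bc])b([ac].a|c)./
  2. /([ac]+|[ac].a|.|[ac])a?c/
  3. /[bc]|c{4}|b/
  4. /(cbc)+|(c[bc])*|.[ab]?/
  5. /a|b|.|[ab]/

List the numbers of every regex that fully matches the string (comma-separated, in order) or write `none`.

1

1 → match
2 → no match — must end with `c`
3 → no match
4 → no match
5 → no match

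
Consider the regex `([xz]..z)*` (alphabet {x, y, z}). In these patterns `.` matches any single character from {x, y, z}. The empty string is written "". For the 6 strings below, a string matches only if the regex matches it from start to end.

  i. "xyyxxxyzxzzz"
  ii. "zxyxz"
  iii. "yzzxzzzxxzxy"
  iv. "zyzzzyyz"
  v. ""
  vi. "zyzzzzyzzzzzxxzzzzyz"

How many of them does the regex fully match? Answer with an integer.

3

i → no match
ii → no match
iii → no match
iv → match
v → match
vi → match
Total matched: 3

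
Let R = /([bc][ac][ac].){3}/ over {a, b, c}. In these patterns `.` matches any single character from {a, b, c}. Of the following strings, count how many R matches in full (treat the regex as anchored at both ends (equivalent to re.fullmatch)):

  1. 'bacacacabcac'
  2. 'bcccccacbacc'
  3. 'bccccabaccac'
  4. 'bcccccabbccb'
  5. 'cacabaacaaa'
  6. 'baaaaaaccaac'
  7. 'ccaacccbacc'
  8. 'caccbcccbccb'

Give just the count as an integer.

4

1 → match
2 → match
3 → no match
4 → match
5 → no match
6 → no match
7 → no match
8 → match
Total matched: 4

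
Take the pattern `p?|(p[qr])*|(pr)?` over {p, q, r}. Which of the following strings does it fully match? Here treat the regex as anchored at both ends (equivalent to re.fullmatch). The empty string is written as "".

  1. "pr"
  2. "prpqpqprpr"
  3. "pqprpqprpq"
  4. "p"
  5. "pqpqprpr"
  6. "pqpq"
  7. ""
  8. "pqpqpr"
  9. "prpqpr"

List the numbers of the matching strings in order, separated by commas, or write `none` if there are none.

1. "pr" → match
2. "prpqpqprpr" → match
3. "pqprpqprpq" → match
4. "p" → match
5. "pqpqprpr" → match
6. "pqpq" → match
7. "" → match
8. "pqpqpr" → match
9. "prpqpr" → match

1, 2, 3, 4, 5, 6, 7, 8, 9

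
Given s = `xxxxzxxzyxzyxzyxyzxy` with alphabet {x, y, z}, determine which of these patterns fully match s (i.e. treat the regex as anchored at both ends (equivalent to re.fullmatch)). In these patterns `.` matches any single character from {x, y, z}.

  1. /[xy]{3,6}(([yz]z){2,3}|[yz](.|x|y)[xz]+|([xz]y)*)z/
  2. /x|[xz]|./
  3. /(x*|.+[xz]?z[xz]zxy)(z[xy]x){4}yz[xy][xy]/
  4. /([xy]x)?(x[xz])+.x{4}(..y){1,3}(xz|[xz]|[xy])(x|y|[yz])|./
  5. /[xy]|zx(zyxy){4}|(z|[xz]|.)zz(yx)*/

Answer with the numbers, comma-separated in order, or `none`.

1 → no match — must end with `z`
2 → no match
3 → match
4 → no match
5 → no match

3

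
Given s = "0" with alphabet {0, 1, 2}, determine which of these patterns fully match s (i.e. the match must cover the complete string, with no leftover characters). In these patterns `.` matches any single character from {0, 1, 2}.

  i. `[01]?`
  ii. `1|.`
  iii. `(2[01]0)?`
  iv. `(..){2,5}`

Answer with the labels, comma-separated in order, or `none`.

i → match
ii → match
iii → no match
iv → no match

i, ii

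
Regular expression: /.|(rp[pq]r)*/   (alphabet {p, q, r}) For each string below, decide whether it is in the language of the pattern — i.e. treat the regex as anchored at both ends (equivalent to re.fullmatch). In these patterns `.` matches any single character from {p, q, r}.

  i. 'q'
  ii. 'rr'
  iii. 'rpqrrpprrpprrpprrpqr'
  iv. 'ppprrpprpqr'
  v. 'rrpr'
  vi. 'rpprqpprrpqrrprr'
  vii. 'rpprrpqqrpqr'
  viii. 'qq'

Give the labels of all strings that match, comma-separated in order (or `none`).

i → match
ii → no match
iii → match
iv → no match
v → no match
vi → no match
vii → no match
viii → no match

i, iii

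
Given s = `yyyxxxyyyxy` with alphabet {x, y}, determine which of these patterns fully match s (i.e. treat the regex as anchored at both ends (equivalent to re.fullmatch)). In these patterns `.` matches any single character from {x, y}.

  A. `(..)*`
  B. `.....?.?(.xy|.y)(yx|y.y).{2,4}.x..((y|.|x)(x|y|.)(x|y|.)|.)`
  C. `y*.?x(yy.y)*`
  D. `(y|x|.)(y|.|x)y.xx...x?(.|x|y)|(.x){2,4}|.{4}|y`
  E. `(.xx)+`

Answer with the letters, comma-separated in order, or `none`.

D

A → no match
B → no match
C → no match
D → match
E → no match — must end with `xx`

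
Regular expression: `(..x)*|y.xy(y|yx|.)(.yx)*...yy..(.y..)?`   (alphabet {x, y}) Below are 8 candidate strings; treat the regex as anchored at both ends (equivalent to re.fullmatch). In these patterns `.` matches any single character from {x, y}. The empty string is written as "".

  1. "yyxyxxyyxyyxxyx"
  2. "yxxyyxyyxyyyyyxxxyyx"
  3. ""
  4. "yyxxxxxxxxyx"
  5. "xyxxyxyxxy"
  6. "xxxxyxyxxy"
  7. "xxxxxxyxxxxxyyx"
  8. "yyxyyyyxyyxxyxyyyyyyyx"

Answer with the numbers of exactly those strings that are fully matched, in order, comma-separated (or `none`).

1, 2, 3, 4, 7, 8

1 → match
2 → match
3 → match
4 → match
5 → no match
6 → no match
7 → match
8 → match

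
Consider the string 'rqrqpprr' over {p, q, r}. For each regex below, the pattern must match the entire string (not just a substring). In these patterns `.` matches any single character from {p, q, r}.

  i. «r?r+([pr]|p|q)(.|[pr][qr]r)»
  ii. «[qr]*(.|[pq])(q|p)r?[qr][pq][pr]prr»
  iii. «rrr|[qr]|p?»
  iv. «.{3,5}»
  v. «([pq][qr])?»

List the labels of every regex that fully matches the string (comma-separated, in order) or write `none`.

i → no match
ii → match
iii → no match
iv → no match
v → no match

ii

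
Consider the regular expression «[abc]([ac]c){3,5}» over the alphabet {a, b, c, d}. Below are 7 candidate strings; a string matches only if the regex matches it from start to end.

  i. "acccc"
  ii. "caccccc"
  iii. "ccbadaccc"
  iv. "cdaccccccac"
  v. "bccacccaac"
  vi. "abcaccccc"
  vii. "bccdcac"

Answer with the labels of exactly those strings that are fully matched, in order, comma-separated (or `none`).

i → no match
ii → match
iii → no match
iv → no match
v → no match
vi → no match
vii → no match

ii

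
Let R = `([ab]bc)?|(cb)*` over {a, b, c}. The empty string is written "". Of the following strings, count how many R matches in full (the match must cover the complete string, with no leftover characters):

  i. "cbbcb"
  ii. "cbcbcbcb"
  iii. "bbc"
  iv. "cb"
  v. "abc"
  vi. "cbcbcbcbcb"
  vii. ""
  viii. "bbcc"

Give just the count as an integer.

6

i → no match
ii → match
iii → match
iv → match
v → match
vi → match
vii → match
viii → no match
Total matched: 6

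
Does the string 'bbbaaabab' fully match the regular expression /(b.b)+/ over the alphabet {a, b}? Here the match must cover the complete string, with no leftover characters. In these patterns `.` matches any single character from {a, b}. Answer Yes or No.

No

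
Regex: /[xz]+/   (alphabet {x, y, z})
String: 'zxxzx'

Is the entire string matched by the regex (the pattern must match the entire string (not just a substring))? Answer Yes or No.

Yes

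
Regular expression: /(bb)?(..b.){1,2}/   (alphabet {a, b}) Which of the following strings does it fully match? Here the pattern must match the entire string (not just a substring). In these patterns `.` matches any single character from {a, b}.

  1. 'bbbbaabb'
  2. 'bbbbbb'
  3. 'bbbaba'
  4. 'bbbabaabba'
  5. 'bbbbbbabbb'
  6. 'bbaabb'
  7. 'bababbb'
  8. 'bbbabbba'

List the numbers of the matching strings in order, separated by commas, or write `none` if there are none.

1, 2, 3, 4, 5, 6, 8

1 → match
2 → match
3 → match
4 → match
5 → match
6 → match
7 → no match
8 → match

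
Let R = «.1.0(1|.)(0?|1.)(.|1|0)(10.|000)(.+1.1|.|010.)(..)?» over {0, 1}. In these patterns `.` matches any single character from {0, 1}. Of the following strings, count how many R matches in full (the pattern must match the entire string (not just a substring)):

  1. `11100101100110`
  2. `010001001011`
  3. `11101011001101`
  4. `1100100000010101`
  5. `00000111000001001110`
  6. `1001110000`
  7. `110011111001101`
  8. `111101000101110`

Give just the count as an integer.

5

1 → match
2 → match
3 → match
4 → match
5 → no match
6 → no match
7 → match
8 → no match
Total matched: 5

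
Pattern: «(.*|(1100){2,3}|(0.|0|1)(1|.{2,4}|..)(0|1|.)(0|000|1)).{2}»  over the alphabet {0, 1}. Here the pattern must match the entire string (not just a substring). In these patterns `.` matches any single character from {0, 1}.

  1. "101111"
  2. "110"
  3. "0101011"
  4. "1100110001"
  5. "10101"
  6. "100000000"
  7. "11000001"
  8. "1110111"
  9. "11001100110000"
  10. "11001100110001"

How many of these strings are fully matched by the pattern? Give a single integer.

10

1 → match
2 → match
3 → match
4 → match
5 → match
6 → match
7 → match
8 → match
9 → match
10 → match
Total matched: 10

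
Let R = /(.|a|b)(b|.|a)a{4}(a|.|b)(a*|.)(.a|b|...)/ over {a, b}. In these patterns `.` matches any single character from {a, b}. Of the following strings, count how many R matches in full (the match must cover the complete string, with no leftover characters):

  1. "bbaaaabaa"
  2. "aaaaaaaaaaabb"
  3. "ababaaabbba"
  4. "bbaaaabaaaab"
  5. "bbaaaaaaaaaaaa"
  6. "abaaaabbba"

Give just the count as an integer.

5

1. "bbaaaabaa" → match
2 → match
3. "ababaaabbba" → no match
4. "bbaaaabaaaab" → match
5 → match
6. "abaaaabbba" → match
Total matched: 5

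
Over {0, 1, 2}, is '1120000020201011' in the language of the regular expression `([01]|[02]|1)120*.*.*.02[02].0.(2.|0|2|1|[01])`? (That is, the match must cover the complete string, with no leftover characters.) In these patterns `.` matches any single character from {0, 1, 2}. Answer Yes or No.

Yes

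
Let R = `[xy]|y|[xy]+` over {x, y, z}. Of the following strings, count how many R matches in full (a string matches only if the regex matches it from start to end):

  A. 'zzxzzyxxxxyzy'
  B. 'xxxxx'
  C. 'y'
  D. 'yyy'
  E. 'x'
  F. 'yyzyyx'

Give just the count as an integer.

4

A → no match
B → match
C → match
D → match
E → match
F → no match
Total matched: 4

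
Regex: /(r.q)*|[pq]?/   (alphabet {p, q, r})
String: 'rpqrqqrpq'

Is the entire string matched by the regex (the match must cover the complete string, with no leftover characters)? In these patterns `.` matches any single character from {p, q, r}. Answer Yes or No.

Yes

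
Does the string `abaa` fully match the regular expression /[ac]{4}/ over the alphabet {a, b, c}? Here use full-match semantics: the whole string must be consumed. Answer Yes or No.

No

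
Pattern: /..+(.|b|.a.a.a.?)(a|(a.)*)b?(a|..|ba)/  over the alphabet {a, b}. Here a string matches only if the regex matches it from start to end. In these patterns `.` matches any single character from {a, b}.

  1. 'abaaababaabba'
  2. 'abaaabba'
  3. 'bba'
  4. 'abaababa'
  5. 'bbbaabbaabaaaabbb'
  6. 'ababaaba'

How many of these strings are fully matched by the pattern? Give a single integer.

1 → match
2. 'abaaabba' → match
3. 'bba' → no match
4. 'abaababa' → match
5 → match
6. 'ababaaba' → match
Total matched: 5

5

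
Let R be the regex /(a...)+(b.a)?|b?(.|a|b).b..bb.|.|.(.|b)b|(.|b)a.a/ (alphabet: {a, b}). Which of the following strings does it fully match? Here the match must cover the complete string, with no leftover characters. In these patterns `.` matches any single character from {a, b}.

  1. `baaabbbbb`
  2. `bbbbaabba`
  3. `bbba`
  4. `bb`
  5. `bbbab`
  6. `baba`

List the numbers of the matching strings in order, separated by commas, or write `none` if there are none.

2, 6

1. `baaabbbbb` → no match
2. `bbbbaabba` → match
3. `bbba` → no match
4. `bb` → no match
5. `bbbab` → no match
6. `baba` → match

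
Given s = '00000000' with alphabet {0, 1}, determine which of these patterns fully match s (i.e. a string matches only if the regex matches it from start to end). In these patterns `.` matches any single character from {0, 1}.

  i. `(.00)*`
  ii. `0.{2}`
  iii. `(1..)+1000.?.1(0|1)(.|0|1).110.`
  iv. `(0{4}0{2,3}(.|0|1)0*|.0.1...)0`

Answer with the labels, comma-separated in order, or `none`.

iv

i → no match
ii → no match
iii → no match — must start with '1'
iv → match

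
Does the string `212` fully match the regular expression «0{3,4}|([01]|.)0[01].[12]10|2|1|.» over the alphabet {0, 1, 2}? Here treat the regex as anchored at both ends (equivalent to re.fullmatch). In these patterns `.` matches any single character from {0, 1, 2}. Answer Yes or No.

No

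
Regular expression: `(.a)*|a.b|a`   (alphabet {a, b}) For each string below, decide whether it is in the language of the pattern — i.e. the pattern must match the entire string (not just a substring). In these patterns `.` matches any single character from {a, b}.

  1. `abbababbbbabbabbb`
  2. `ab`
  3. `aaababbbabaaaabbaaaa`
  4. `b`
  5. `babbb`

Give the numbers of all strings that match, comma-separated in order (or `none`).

1 → no match
2 → no match
3 → no match
4 → no match
5 → no match

none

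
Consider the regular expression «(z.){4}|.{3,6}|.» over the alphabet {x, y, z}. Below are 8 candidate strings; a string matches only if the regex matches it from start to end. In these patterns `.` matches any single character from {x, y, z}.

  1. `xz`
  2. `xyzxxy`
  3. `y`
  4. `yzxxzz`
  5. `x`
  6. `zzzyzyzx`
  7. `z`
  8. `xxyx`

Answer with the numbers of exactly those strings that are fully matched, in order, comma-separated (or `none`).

1 → no match
2 → match
3 → match
4 → match
5 → match
6 → match
7 → match
8 → match

2, 3, 4, 5, 6, 7, 8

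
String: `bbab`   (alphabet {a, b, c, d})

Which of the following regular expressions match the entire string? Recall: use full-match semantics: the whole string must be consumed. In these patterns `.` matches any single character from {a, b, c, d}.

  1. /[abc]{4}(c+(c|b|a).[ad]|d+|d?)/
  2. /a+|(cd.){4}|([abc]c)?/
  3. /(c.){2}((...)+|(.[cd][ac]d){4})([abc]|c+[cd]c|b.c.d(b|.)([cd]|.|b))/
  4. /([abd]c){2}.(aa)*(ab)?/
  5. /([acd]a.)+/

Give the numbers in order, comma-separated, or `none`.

1

1 → match
2 → no match
3 → no match — must start with `c`
4 → no match
5 → no match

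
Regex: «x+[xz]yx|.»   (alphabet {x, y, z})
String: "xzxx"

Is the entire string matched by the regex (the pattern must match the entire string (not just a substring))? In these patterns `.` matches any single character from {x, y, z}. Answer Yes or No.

No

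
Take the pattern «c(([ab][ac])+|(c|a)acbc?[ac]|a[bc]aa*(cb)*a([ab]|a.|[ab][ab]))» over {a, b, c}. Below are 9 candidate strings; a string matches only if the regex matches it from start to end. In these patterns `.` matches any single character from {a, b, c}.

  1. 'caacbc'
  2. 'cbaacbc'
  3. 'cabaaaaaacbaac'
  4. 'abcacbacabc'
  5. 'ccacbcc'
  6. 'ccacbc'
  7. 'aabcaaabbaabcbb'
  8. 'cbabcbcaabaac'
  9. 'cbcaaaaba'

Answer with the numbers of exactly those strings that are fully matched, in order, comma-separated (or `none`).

1, 2, 3, 5, 6, 8, 9

1 → match
2 → match
3 → match
4 → no match — must start with 'c'
5 → match
6 → match
7 → no match — must start with 'c'
8 → match
9 → match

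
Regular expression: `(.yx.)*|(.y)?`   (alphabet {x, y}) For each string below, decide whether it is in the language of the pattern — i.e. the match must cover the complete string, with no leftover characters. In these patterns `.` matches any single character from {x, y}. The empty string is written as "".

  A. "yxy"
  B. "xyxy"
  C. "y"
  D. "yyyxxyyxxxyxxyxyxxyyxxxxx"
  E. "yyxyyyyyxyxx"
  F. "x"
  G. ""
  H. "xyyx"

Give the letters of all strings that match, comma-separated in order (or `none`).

B, G

A. "yxy" → no match
B. "xyxy" → match
C. "y" → no match
D → no match
E. "yyxyyyyyxyxx" → no match
F. "x" → no match
G. "" → match
H. "xyyx" → no match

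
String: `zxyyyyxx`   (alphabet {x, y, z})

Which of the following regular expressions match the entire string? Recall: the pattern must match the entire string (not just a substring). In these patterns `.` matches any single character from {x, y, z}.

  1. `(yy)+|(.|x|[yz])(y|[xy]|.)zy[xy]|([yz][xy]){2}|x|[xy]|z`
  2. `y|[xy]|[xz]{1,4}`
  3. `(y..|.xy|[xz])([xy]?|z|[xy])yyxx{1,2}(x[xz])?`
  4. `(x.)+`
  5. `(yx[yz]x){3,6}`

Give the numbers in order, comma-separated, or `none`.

1 → no match
2 → no match
3 → match
4 → no match — must start with `x`
5 → no match — must start with `yx`

3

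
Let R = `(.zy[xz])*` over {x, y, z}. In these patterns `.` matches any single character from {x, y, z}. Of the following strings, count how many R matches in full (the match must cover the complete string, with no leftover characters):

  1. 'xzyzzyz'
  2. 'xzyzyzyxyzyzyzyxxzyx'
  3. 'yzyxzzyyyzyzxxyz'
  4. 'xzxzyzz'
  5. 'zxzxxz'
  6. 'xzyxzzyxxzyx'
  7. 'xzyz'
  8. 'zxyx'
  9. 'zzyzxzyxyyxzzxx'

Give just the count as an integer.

1. 'xzyzzyz' → no match
2 → match
3 → no match
4. 'xzxzyzz' → no match
5. 'zxzxxz' → no match
6. 'xzyxzzyxxzyx' → match
7. 'xzyz' → match
8. 'zxyx' → no match
9 → no match
Total matched: 3

3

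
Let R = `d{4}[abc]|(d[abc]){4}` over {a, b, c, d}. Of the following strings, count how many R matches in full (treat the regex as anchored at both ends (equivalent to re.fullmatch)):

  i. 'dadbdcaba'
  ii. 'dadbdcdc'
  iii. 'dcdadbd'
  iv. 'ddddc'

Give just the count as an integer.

2

i. 'dadbdcaba' → no match
ii. 'dadbdcdc' → match
iii. 'dcdadbd' → no match
iv. 'ddddc' → match
Total matched: 2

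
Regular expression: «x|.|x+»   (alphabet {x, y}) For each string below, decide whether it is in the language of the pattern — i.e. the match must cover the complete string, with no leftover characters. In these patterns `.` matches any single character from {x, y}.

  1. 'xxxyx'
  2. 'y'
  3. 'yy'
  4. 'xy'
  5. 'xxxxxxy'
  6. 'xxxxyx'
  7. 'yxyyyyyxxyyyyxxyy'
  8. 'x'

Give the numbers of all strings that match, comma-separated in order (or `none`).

1. 'xxxyx' → no match
2. 'y' → match
3. 'yy' → no match
4. 'xy' → no match
5. 'xxxxxxy' → no match
6. 'xxxxyx' → no match
7 → no match
8. 'x' → match

2, 8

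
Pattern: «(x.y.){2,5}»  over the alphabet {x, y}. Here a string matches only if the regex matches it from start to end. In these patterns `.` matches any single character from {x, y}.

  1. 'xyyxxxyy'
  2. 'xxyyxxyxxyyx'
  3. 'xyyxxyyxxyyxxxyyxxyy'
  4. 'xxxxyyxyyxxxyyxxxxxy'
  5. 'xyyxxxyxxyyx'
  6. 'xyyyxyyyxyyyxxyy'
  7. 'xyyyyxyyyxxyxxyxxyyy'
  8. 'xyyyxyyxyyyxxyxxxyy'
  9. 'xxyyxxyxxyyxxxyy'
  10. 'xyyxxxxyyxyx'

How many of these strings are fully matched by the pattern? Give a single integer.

6

1 → match
2 → match
3 → match
4 → no match
5 → match
6 → match
7 → no match
8 → no match
9 → match
10 → no match
Total matched: 6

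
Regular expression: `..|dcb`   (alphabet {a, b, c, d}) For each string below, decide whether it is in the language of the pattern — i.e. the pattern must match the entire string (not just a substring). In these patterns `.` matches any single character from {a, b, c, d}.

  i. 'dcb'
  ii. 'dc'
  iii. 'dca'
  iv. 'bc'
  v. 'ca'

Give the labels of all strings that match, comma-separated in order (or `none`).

i → match
ii → match
iii → no match
iv → match
v → match

i, ii, iv, v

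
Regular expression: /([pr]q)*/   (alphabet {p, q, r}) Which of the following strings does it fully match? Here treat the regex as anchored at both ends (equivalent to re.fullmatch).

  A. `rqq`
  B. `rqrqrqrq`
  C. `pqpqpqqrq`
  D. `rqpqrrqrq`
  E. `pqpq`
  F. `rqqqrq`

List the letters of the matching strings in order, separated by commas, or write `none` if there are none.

A → no match
B → match
C → no match
D → no match
E → match
F → no match

B, E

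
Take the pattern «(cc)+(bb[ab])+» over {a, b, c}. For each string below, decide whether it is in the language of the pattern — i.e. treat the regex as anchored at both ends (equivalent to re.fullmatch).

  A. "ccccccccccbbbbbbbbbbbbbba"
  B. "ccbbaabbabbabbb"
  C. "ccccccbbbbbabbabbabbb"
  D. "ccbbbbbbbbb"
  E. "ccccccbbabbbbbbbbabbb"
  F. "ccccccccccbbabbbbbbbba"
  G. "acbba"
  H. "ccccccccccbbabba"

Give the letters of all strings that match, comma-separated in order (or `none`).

A, C, D, E, F, H

A → match
B → no match
C → match
D → match
E → match
F → match
G → no match — must start with "cc"
H → match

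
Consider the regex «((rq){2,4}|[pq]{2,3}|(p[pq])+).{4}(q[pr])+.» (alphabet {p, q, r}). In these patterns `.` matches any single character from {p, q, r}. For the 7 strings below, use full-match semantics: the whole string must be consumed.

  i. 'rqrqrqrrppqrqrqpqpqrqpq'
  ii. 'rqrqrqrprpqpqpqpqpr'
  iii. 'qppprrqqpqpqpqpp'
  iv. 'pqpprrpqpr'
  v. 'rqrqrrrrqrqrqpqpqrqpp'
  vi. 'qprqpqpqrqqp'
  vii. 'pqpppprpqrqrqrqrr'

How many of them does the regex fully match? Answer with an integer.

6

i → match
ii → match
iii → match
iv → match
v → match
vi → no match
vii → match
Total matched: 6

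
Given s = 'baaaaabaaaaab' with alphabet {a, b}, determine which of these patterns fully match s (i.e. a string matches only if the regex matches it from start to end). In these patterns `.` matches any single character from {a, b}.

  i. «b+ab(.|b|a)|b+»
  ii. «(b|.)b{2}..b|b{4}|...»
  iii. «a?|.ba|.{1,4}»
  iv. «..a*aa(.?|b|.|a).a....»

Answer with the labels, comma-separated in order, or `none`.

i → no match
ii → no match
iii → no match
iv → match

iv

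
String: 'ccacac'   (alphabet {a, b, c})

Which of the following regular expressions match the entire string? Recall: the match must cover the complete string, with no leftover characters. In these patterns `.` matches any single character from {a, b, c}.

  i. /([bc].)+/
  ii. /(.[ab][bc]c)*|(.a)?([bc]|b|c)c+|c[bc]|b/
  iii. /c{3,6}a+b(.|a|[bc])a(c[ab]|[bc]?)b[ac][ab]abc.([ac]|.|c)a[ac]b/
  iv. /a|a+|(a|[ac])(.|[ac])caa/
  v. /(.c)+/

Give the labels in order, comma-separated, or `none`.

i → no match
ii → no match
iii → no match — must end with 'b'
iv → no match
v → match

v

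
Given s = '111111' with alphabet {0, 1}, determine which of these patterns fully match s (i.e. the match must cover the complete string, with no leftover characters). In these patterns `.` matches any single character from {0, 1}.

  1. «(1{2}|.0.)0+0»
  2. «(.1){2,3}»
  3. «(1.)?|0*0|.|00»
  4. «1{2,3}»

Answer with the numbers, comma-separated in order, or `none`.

2

1 → no match — must end with '00'
2 → match
3 → no match
4 → no match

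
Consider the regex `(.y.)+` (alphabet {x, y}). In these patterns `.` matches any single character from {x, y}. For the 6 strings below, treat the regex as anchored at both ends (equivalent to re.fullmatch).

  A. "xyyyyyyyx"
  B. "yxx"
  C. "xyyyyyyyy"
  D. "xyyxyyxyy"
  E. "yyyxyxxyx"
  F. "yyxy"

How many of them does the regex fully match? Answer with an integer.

A → match
B → no match
C → match
D → match
E → match
F → no match
Total matched: 4

4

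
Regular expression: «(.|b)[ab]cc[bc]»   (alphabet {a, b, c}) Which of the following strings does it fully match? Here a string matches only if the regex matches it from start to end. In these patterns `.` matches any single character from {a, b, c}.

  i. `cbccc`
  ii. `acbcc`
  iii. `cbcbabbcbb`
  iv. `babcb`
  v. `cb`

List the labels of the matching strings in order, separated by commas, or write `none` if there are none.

i → match
ii → no match
iii → no match
iv → no match
v → no match

i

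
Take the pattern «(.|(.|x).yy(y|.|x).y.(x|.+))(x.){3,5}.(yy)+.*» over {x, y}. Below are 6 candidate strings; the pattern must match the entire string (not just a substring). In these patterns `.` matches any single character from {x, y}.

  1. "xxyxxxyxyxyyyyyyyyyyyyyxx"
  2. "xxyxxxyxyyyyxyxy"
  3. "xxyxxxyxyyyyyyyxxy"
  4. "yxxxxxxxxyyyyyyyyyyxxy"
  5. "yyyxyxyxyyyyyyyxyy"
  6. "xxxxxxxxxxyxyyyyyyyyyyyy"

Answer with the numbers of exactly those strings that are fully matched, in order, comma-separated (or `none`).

1, 2, 3, 4, 6

1 → match
2 → match
3 → match
4 → match
5 → no match
6 → match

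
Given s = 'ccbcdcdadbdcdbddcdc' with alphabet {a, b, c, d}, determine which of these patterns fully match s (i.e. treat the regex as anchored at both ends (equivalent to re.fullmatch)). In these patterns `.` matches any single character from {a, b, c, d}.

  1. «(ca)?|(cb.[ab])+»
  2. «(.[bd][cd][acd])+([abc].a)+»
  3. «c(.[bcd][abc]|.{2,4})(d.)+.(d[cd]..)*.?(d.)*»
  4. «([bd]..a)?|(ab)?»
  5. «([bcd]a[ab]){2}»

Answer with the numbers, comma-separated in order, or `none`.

3

1 → no match
2 → no match — must end with 'a'
3 → match
4 → no match
5 → no match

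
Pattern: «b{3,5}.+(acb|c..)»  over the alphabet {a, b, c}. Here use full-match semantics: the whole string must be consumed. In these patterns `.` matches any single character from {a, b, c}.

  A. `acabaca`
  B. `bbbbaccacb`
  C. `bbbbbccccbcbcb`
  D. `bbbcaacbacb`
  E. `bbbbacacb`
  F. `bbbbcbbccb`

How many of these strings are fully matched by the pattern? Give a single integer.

4

A → no match — must start with `b`
B → match
C → no match
D → match
E → match
F → match
Total matched: 4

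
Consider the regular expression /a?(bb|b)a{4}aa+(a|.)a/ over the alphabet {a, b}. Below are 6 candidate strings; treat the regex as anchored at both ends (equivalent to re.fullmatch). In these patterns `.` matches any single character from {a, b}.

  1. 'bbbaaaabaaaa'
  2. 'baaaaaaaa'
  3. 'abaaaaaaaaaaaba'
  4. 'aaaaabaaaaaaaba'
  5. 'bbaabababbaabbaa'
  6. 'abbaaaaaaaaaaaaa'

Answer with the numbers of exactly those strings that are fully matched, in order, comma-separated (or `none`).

2, 3, 6

1 → no match
2 → match
3 → match
4 → no match
5 → no match
6 → match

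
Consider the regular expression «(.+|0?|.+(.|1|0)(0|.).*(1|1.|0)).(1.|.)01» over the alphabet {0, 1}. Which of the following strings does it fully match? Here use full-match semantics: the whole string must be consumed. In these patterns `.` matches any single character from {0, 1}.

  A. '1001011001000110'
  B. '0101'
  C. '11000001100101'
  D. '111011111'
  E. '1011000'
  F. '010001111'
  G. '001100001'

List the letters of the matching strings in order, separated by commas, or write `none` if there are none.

B, C, G

A → no match — must end with '01'
B → match
C → match
D → no match — must end with '01'
E → no match — must end with '01'
F → no match — must end with '01'
G → match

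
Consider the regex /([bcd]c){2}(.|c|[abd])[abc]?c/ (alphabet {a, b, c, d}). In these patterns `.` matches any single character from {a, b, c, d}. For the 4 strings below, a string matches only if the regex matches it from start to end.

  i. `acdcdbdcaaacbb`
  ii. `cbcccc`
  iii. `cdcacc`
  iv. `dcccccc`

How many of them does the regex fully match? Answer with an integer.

i → no match — must end with `c`
ii → no match
iii → no match
iv → match
Total matched: 1

1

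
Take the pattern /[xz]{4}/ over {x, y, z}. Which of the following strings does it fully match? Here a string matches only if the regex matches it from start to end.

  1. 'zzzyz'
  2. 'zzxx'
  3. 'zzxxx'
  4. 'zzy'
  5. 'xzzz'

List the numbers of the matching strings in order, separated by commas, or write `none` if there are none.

1 → no match
2 → match
3 → no match
4 → no match
5 → match

2, 5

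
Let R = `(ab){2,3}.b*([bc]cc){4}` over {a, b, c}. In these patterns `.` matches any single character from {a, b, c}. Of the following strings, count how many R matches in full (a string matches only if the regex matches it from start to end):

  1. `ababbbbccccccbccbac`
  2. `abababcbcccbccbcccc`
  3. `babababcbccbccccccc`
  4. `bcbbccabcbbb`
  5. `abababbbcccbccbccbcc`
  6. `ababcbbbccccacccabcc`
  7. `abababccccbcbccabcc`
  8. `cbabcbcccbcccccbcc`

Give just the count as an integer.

1

1 → no match — must end with `cc`
2 → no match
3 → no match — must start with `ab`
4 → no match — must start with `ab`
5 → match
6 → no match
7 → no match
8 → no match — must start with `ab`
Total matched: 1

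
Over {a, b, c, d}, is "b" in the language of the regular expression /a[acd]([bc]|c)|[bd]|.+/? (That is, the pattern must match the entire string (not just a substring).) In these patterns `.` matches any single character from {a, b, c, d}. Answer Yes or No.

Yes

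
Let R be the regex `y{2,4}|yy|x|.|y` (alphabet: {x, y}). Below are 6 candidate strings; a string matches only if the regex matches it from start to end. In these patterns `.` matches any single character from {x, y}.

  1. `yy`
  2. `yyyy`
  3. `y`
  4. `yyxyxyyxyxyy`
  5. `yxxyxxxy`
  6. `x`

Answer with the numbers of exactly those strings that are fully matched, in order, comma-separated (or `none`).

1 → match
2 → match
3 → match
4 → no match
5 → no match
6 → match

1, 2, 3, 6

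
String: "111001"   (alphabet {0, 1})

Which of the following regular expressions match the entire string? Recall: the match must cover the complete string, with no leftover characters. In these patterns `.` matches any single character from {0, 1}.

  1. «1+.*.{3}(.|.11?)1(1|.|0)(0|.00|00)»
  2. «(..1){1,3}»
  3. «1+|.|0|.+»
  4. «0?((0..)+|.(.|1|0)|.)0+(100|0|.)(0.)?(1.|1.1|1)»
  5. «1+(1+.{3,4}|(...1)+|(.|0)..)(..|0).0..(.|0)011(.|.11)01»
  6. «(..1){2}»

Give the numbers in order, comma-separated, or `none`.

2, 3, 6

1 → no match
2 → match
3 → match
4 → no match
5 → no match
6 → match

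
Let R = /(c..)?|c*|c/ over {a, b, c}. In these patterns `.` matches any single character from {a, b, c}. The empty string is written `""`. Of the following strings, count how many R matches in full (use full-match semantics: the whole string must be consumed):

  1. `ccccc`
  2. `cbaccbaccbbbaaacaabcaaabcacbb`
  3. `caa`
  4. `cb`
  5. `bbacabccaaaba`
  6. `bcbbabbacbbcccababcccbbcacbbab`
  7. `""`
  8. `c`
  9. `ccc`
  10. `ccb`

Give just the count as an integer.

6

1 → match
2 → no match
3 → match
4 → no match
5 → no match
6 → no match
7 → match
8 → match
9 → match
10 → match
Total matched: 6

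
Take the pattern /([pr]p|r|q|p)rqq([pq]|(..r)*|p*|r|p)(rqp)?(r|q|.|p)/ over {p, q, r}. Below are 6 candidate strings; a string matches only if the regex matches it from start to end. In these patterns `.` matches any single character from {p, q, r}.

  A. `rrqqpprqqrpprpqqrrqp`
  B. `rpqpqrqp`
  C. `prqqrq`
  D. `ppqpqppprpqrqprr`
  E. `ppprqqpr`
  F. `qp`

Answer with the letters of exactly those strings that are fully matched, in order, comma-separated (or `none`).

C

A → no match
B. `rpqpqrqp` → no match
C. `prqqrq` → match
D → no match
E. `ppprqqpr` → no match
F. `qp` → no match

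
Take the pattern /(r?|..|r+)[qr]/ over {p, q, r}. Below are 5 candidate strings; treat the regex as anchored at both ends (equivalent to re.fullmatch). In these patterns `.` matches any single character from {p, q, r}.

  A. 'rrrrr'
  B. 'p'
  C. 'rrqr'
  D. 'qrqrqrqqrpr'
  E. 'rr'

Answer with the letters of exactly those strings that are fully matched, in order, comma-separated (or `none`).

A → match
B → no match
C → no match
D → no match
E → match

A, E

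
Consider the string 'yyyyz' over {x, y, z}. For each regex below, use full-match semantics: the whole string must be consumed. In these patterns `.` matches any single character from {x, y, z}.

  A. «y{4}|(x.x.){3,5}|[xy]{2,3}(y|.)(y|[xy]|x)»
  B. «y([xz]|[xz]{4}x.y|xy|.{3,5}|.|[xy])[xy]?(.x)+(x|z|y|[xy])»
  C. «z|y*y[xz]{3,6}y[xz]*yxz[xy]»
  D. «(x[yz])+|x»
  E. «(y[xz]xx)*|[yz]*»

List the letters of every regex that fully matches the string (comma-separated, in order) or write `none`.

A → no match
B → no match
C → no match
D → no match — must start with 'x'
E → match

E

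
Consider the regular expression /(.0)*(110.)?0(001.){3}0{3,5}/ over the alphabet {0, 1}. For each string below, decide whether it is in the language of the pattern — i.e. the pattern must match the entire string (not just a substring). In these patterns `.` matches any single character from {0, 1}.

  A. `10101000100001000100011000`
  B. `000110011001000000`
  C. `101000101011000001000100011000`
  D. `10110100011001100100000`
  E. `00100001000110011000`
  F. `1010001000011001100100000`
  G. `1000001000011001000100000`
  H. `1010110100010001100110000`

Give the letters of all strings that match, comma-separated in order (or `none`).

A, B, C, D, E, F, G, H

A → match
B → match
C → match
D → match
E → match
F → match
G → match
H → match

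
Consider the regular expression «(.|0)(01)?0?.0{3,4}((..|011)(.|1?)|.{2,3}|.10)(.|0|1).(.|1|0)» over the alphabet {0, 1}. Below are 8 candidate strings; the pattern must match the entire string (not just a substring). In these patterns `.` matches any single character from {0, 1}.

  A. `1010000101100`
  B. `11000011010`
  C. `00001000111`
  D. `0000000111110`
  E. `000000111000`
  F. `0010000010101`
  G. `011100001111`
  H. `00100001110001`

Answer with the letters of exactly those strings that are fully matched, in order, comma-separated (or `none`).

A → match
B → match
C → no match
D → match
E → match
F → match
G → no match
H → no match

A, B, D, E, F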